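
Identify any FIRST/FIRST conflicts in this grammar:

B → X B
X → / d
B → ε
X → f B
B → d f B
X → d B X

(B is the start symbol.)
Yes. B → X B / B → d f B on { 'd' }

A FIRST/FIRST conflict occurs when two productions N → α and N → β for the same non-terminal have FIRST(α) ∩ FIRST(β) ≠ ∅ (with ε ∈ FIRST of a nullable right-hand side, so two nullable alternatives also conflict).

FIRST sets of the non-terminals at (or reachable through a nullable prefix from) the front of some alternative:
  FIRST(X) = { '/', 'd', 'f' }

Productions for B:
  B → X B: FIRST = { '/', 'd', 'f' }
  B → ε: FIRST = { ε }
  B → d f B: FIRST = { 'd' }
Productions for X:
  X → / d: FIRST = { '/' }
  X → f B: FIRST = { 'f' }
  X → d B X: FIRST = { 'd' }

Conflict for B: B → X B and B → d f B
  Overlap: { 'd' }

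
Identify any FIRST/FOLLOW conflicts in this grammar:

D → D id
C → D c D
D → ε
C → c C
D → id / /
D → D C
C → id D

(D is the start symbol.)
A FIRST/FOLLOW conflict occurs when a non-terminal N has a nullable alternative N → β (β ⇒* ε) and another alternative N → α with FIRST(α) ∩ FOLLOW(N) ≠ ∅: on such a lookahead the parser cannot decide between expanding α and letting N vanish via β.

Nullable non-terminals: D.
FIRST sets used below: FIRST(D) = { 'c', 'id', ε }, FIRST(C) = { 'c', 'id' }

D: nullable alternative(s) D → ε; FOLLOW(D) = { $, 'c', 'id' }
  D → D id: FIRST \ {ε} = { 'c', 'id' } — overlaps FOLLOW(D) on { 'c', 'id' }: CONFLICT
  D → ε: FIRST \ {ε} = { } — this is the only nullable alternative, skip
  D → id / /: FIRST \ {ε} = { 'id' } — overlaps FOLLOW(D) on { 'id' }: CONFLICT
  D → D C: FIRST \ {ε} = { 'c', 'id' } — overlaps FOLLOW(D) on { 'c', 'id' }: CONFLICT

C has no nullable alternative, so no FIRST/FOLLOW check is needed there.

So the grammar has 3 FIRST/FOLLOW conflicts (marked CONFLICT above).

Answer: Yes. D → D id with FOLLOW(D) on { 'c', 'id' }; D → id '/' '/' with FOLLOW(D) on { 'id' }; D → D C with FOLLOW(D) on { 'c', 'id' }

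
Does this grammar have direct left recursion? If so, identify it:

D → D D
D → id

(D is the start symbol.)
Yes, D is left-recursive

Direct left recursion occurs when N → N α for some non-terminal N (the right-hand side begins with the left-hand side itself).

D → D D: LEFT RECURSIVE (starts with D)
D → id: starts with id

The grammar has direct left recursion on: D.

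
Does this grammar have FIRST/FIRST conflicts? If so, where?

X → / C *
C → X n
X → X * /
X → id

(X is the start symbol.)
Yes. X → '/' C '*' / X → X '*' '/' on { '/' }; X → X '*' '/' / X → id on { 'id' }

FIRST sets of the non-terminals at (or reachable through a nullable prefix from) the front of some alternative:
  FIRST(X) = { '/', 'id' }

Productions for X:
  X → / C *: FIRST = { '/' }
  X → X * /: FIRST = { '/', 'id' }
  X → id: FIRST = { 'id' }
C has only one production, so no FIRST/FIRST conflict is possible there.

Conflict for X: X → / C * and X → X * /
  Overlap: { '/' }
Conflict for X: X → X * / and X → id
  Overlap: { 'id' }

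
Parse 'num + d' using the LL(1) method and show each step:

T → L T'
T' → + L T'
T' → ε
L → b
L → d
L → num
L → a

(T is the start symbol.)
LL(1) parsing maintains a stack (initially the start symbol over $) and the input. At each step: if the stack top is a terminal, match it against the current input token; if it is a non-terminal N, replace it with the RHS of M[N, lookahead] (the unique production whose predict set contains the lookahead).

Stack is shown with the top on the left.

Stack     Input      Action
---------------------------
T $       num + d $  output T → L T'
L T' $    num + d $  output L → num
num T' $  num + d $  match 'num'
T' $      + d $      output T' → + L T'
+ L T' $  + d $      match '+'
L T' $    d $        output L → d
d T' $    d $        match 'd'
T' $      $          output T' → ε
$         $          accept

The string is accepted.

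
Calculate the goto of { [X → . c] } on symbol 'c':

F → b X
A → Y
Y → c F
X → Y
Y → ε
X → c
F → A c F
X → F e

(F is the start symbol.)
{ [X → c .] }

GOTO(I, 'c') = CLOSURE({ [A → αX.β] : [A → α.Xβ] ∈ I, X = 'c' })

Items with dot before 'c', with the dot advanced:
  [X → . c] → [X → c .]
Closure adds nothing (no advanced item has the dot before a non-terminal).

GOTO = { [X → c .] }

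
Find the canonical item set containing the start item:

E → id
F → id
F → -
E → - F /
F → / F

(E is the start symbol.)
{ [E → . - F /], [E → . id], [E' → . E] }

First, augment the grammar with E' → E
I₀ = CLOSURE({ [E' → . E] }):
  [E' → . E] has the dot before E: add [E → . id], [E → . - F /]
No further items can be added.

I₀ = { [E → . - F /], [E → . id], [E' → . E] }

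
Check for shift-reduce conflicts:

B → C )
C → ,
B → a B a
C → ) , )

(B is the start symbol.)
A shift-reduce conflict occurs when an LR(0) state has both:
  - a complete (reduce) item [A → α .] (dot at the end), and
  - a shift item [B → β . c γ] (dot before a terminal).

Augment with B' → B and build the canonical LR(0) collection (I0 = CLOSURE({[B' → . B]}), then GOTO on every symbol after a dot until no new states appear). It has 11 states:
  I0: { [B → . C )], [B → . a B a], [B' → . B], [C → . ) , )], [C → . ,] }  — shift
  I1: { [C → ) . , )] }  — shift
  I2: { [C → , .] }  — reduce
  I3: { [B' → B .] }  — accept
  I4: { [B → C . )] }  — shift
  I5: { [B → . C )], [B → . a B a], [B → a . B a], [C → . ) , )], [C → . ,] }  — shift
  I6: { [B → a B . a] }  — shift
  I7: { [B → a B a .] }  — reduce
  I8: { [B → C ) .] }  — reduce
  I9: { [C → ) , . )] }  — shift
  I10: { [C → ) , ) .] }  — reduce

No state contains both a complete item and a shift item.

Answer: No shift-reduce conflicts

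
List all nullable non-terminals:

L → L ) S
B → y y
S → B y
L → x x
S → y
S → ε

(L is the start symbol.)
{ 'S' }

A non-terminal is nullable if it can derive ε (the empty string): either it has an ε-production, or it has a production whose right-hand side consists entirely of nullable non-terminals.

ε-productions: S → ε
So S is immediately nullable.
No further non-terminal can be added: every production for the remaining non-terminals contains a terminal or a non-nullable non-terminal.
Nullable = { 'S' }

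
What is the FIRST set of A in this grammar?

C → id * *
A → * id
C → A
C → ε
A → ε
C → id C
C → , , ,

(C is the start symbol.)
{ '*', ε }

To compute FIRST(A), examine every production with A on the left-hand side, reading each right-hand side left to right until a non-nullable symbol is reached.

From A → * id:
  - '*' is a terminal: add '*' and stop
From A → ε:
  - ε-production, so ε ∈ FIRST(A)

Collecting: FIRST(A) = { '*', ε }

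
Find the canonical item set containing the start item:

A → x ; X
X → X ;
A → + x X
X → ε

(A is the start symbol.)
{ [A → . + x X], [A → . x ; X], [A' → . A] }

First, augment the grammar with A' → A
I₀ = CLOSURE({ [A' → . A] }):
  [A' → . A] has the dot before A: add [A → . x ; X], [A → . + x X]
No further items can be added.

I₀ = { [A → . + x X], [A → . x ; X], [A' → . A] }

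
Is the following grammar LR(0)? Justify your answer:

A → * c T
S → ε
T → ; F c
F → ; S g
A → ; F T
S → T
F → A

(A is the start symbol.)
A grammar is LR(0) if no state in the canonical LR(0) collection has:
  - both a shift item (dot before a terminal) and a complete item (shift-reduce conflict), or
  - two or more complete items (reduce-reduce conflict; the accept item [A' → A .] counts as a complete item here).

Augment with A' → A and build the canonical LR(0) collection (I0 = CLOSURE({[A' → . A]}), then GOTO on every symbol after a dot until no new states appear). It has 18 states:
  I0: { [A → . * c T], [A → . ; F T], [A' → . A] }  — shift
  I1: { [A → * . c T] }  — shift
  I2: { [A → . * c T], [A → . ; F T], [A → ; . F T], [F → . ; S g], [F → . A] }  — shift
  I3: { [A' → A .] }  — accept
  I4: { [A → . * c T], [A → . ; F T], [A → ; . F T], [F → . ; S g], [F → . A], [F → ; . S g], [S → . T], [S → .], [T → . ; F c] }  — shift, reduce
  I5: { [F → A .] }  — reduce
  I6: { [A → ; F . T], [T → . ; F c] }  — shift
  I7: { [A → . * c T], [A → . ; F T], [F → . ; S g], [F → . A], [T → ; . F c] }  — shift
  I8: { [A → ; F T .] }  — reduce
  I9: { [T → ; F . c] }  — shift
  I10: { [T → ; F c .] }  — reduce
  I11: { [A → . * c T], [A → . ; F T], [A → ; . F T], [F → . ; S g], [F → . A], [F → ; . S g], [S → . T], [S → .], [T → . ; F c], [T → ; . F c] }  — shift, reduce
  I12: { [F → ; S . g] }  — shift
  I13: { [S → T .] }  — reduce
  I14: { [F → ; S g .] }  — reduce
  I15: { [A → ; F . T], [T → . ; F c], [T → ; F . c] }  — shift
  I16: { [A → * c . T], [T → . ; F c] }  — shift
  I17: { [A → * c T .] }  — reduce

Conflict in state I4:
  Shift-reduce conflict between [S → .] and [A → . * c T]
So the grammar is NOT LR(0).

Answer: No. Shift-reduce conflict between [S → .] and [A → . * c T]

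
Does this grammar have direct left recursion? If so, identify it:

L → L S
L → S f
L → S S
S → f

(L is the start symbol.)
Yes, L is left-recursive

Direct left recursion occurs when N → N α for some non-terminal N (the right-hand side begins with the left-hand side itself).

L → L S: LEFT RECURSIVE (starts with L)
L → S f: starts with S
L → S S: starts with S
S → f: starts with f

The grammar has direct left recursion on: L.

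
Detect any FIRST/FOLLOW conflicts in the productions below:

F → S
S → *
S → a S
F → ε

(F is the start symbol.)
A FIRST/FOLLOW conflict occurs when a non-terminal N has a nullable alternative N → β (β ⇒* ε) and another alternative N → α with FIRST(α) ∩ FOLLOW(N) ≠ ∅: on such a lookahead the parser cannot decide between expanding α and letting N vanish via β.

Nullable non-terminals: F.
FIRST sets used below: FIRST(S) = { '*', 'a' }

F: nullable alternative(s) F → ε; FOLLOW(F) = { $ }
  F → S: FIRST \ {ε} = { '*', 'a' } — disjoint from FOLLOW(F)
  F → ε: FIRST \ {ε} = { } — this is the only nullable alternative, skip

S has no nullable alternative, so no FIRST/FOLLOW check is needed there.

No FIRST/FOLLOW conflicts found.

Answer: No FIRST/FOLLOW conflicts.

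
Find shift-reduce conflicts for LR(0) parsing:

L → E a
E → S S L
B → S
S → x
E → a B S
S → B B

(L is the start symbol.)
A shift-reduce conflict occurs when an LR(0) state has both:
  - a complete (reduce) item [A → α .] (dot at the end), and
  - a shift item [B → β . c γ] (dot before a terminal).

Augment with L' → L and build the canonical LR(0) collection (I0 = CLOSURE({[L' → . L]}), then GOTO on every symbol after a dot until no new states appear). It has 14 states:
  I0: { [B → . S], [E → . S S L], [E → . a B S], [L → . E a], [L' → . L], [S → . B B], [S → . x] }  — shift
  I1: { [B → . S], [S → . B B], [S → . x], [S → B . B] }  — shift
  I2: { [L → E . a] }  — shift
  I3: { [L' → L .] }  — accept
  I4: { [B → . S], [B → S .], [E → S . S L], [S → . B B], [S → . x] }  — shift, reduce
  I5: { [B → . S], [E → a . B S], [S → . B B], [S → . x] }  — shift
  I6: { [S → x .] }  — reduce
  I7: { [B → . S], [E → a B . S], [S → . B B], [S → . x], [S → B . B] }  — shift
  I8: { [B → S .] }  — reduce
  I9: { [B → . S], [S → . B B], [S → . x], [S → B . B], [S → B B .] }  — shift, reduce
  I10: { [B → S .], [E → a B S .] }  — 2 reduces
  I11: { [B → . S], [B → S .], [E → . S S L], [E → . a B S], [E → S S . L], [L → . E a], [S → . B B], [S → . x] }  — shift, reduce
  I12: { [E → S S L .] }  — reduce
  I13: { [L → E a .] }  — reduce

I4 contains reduce item [B → S .] and shift item [S → . x] — shift-reduce conflict.
I9 contains reduce item [S → B B .] and shift item [S → . x] — shift-reduce conflict.
I11 contains reduce item [B → S .] and shift items [E → . a B S], [S → . x] — shift-reduce conflict.

Answer: Yes — I4: [B → S .] vs [S → . x]; I9: [S → B B .] vs [S → . x]; I11: [B → S .] vs [E → . a B S]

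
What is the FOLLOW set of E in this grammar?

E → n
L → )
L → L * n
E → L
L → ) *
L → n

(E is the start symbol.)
{ $ }

E is the start symbol, so $ ∈ FOLLOW(E).
E does not occur on any right-hand side.

Taking the union: FOLLOW(E) = { $ }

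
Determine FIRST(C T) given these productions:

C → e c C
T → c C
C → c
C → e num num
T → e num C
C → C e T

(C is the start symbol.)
FIRST sets of the non-terminals involved (from the grammar, by fixed-point iteration):
  FIRST(C) = { 'c', 'e' }

To compute FIRST(C T), process the symbols left to right:
Symbol C is a non-terminal. Add FIRST(C) \ {ε} = { 'c', 'e' }
C is not nullable (ε ∉ FIRST(C)), so stop here.
FIRST(C T) = { 'c', 'e' }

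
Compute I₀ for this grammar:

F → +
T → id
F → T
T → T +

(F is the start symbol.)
{ [F → . +], [F → . T], [F' → . F], [T → . T +], [T → . id] }

First, augment the grammar with F' → F
I₀ = CLOSURE({ [F' → . F] }):
  [F' → . F] has the dot before F: add [F → . +], [F → . T]
  [F → . T] has the dot before T: add [T → . id], [T → . T +]
No further items can be added.

I₀ = { [F → . +], [F → . T], [F' → . F], [T → . T +], [T → . id] }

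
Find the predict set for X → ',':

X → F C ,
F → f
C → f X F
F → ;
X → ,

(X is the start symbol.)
PREDICT(X → ',') = (FIRST(RHS) \ {ε}) ∪ (FOLLOW(X) if ε ∈ FIRST(RHS), i.e. RHS ⇒* ε)
FIRST(',') = { ',' }
ε ∉ FIRST(','), so FOLLOW(X) is not added.
PREDICT(X → ',') = { ',' }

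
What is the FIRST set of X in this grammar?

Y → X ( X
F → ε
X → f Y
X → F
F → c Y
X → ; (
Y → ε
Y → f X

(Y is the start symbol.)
{ ';', 'c', 'f', ε }

To compute FIRST(X), examine every production with X on the left-hand side, reading each right-hand side left to right until a non-nullable symbol is reached.

FIRST sets of the other non-terminals involved (by the same procedure, iterated to a fixed point):
  FIRST(F) = { 'c', ε }

From X → f Y:
  - f is a terminal: add 'f' and stop
From X → F:
  - F is a non-terminal: add FIRST(F) \ {ε} = { 'c' }
    F is nullable and nothing follows, so the whole right-hand side can vanish: ε ∈ FIRST(X)
From X → ; (:
  - ';' is a terminal: add ';' and stop

Collecting: FIRST(X) = { ';', 'c', 'f', ε }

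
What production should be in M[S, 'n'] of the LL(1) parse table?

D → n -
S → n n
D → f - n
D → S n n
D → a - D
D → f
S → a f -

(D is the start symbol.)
S → n n

To find M[S, 'n'], we find productions for S where 'n' is in the predict set (PREDICT(N → α) = (FIRST(α) \ {ε}) ∪ (FOLLOW(N) if α ⇒* ε)).

S → n n: PREDICT = { 'n' }
  'n' is in predict set, so this production goes in M[S, 'n']
S → a f -: PREDICT = { 'a' }

M[S, 'n'] = S → n n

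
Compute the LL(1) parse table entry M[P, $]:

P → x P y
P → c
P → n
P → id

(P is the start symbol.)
To find M[P, $], we find productions for P where $ is in the predict set (PREDICT(N → α) = (FIRST(α) \ {ε}) ∪ (FOLLOW(N) if α ⇒* ε)).

P → x P y: PREDICT = { 'x' }
P → c: PREDICT = { 'c' }
P → n: PREDICT = { 'n' }
P → id: PREDICT = { 'id' }

M[P, $] is empty (no production applies)

Answer: Empty (error entry)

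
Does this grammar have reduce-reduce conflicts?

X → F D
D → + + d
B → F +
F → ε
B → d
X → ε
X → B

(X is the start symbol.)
Yes — I0: [F → .] vs [X → .]

A reduce-reduce conflict occurs when an LR(0) state has two complete items [A → α .] and [B → β .] — both call for a reduction, and with no lookahead the parser cannot choose between them.

Augment with X' → X and build the canonical LR(0) collection (I0 = CLOSURE({[X' → . X]}), then GOTO on every symbol after a dot until no new states appear). It has 9 states:
  I0: { [B → . F +], [B → . d], [F → .], [X → . B], [X → . F D], [X → .], [X' → . X] }  — shift, 2 reduces
  I1: { [X → B .] }  — reduce
  I2: { [B → F . +], [D → . + + d], [X → F . D] }  — shift
  I3: { [X' → X .] }  — accept
  I4: { [B → d .] }  — reduce
  I5: { [B → F + .], [D → + . + d] }  — shift, reduce
  I6: { [X → F D .] }  — reduce
  I7: { [D → + + . d] }  — shift
  I8: { [D → + + d .] }  — reduce

I0 contains complete items [F → .], [X → .] — reduce-reduce conflict.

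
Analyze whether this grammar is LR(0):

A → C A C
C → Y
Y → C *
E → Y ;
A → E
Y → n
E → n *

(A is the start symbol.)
No. Shift-reduce conflict between [C → Y .] and [E → Y . ;]

Augment with A' → A and build the canonical LR(0) collection (I0 = CLOSURE({[A' → . A]}), then GOTO on every symbol after a dot until no new states appear). It has 13 states:
  I0: { [A → . C A C], [A → . E], [A' → . A], [C → . Y], [E → . Y ;], [E → . n *], [Y → . C *], [Y → . n] }  — shift
  I1: { [A' → A .] }  — accept
  I2: { [A → . C A C], [A → . E], [A → C . A C], [C → . Y], [E → . Y ;], [E → . n *], [Y → . C *], [Y → . n], [Y → C . *] }  — shift
  I3: { [A → E .] }  — reduce
  I4: { [C → Y .], [E → Y . ;] }  — shift, reduce
  I5: { [E → n . *], [Y → n .] }  — shift, reduce
  I6: { [E → n * .] }  — reduce
  I7: { [E → Y ; .] }  — reduce
  I8: { [Y → C * .] }  — reduce
  I9: { [A → C A . C], [C → . Y], [Y → . C *], [Y → . n] }  — shift
  I10: { [A → C A C .], [Y → C . *] }  — shift, reduce
  I11: { [C → Y .] }  — reduce
  I12: { [Y → n .] }  — reduce

Conflict in state I4:
  Shift-reduce conflict between [C → Y .] and [E → Y . ;]
So the grammar is NOT LR(0).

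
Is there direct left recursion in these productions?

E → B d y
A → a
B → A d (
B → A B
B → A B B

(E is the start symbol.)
No direct left recursion

Direct left recursion occurs when N → N α for some non-terminal N (the right-hand side begins with the left-hand side itself).

E → B d y: starts with B
A → a: starts with a
B → A d (: starts with A
B → A B: starts with A
B → A B B: starts with A

No direct left recursion found.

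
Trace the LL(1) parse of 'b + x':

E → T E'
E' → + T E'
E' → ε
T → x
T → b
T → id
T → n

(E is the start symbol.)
LL(1) parsing maintains a stack (initially the start symbol over $) and the input. At each step: if the stack top is a terminal, match it against the current input token; if it is a non-terminal N, replace it with the RHS of M[N, lookahead] (the unique production whose predict set contains the lookahead).

Stack is shown with the top on the left.

Stack     Input    Action
-------------------------
E $       b + x $  output E → T E'
T E' $    b + x $  output T → b
b E' $    b + x $  match 'b'
E' $      + x $    output E' → + T E'
+ T E' $  + x $    match '+'
T E' $    x $      output T → x
x E' $    x $      match 'x'
E' $      $        output E' → ε
$         $        accept

The string is accepted.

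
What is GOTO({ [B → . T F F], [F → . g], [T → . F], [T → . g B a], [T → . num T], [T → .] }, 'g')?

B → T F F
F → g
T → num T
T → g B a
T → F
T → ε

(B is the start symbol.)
{ [B → . T F F], [F → . g], [F → g .], [T → . F], [T → . g B a], [T → . num T], [T → .], [T → g . B a] }

GOTO(I, 'g') = CLOSURE({ [A → αX.β] : [A → α.Xβ] ∈ I, X = 'g' })

Items with dot before 'g', with the dot advanced:
  [F → . g] → [F → g .]
  [T → . g B a] → [T → g . B a]
Closure of the advanced items:
  [T → g . B a] has the dot before B: add [B → . T F F]
  [B → . T F F] has the dot before T: add [T → . num T], [T → . g B a], [T → . F], [T → .]
  [T → . F] has the dot before F: add [F → . g]

GOTO = { [B → . T F F], [F → . g], [F → g .], [T → . F], [T → . g B a], [T → . num T], [T → .], [T → g . B a] }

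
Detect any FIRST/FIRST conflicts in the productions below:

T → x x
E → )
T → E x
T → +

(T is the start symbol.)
No FIRST/FIRST conflicts.

FIRST sets of the non-terminals at (or reachable through a nullable prefix from) the front of some alternative:
  FIRST(E) = { ')' }

Productions for T:
  T → x x: FIRST = { 'x' }
  T → E x: FIRST = { ')' }
  T → +: FIRST = { '+' }
E has only one production, so no FIRST/FIRST conflict is possible there.

All alternatives of each non-terminal have pairwise disjoint FIRST sets.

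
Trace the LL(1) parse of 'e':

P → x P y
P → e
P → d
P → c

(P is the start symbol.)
Stack is shown with the top on the left.

Stack  Input  Action
--------------------
P $    e $    output P → e
e $    e $    match 'e'
$      $      accept

The string is accepted.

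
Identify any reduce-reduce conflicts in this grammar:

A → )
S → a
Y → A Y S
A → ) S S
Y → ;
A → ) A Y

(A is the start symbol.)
No reduce-reduce conflicts

A reduce-reduce conflict occurs when an LR(0) state has two complete items [A → α .] and [B → β .] — both call for a reduction, and with no lookahead the parser cannot choose between them.

Augment with A' → A and build the canonical LR(0) collection (I0 = CLOSURE({[A' → . A]}), then GOTO on every symbol after a dot until no new states appear). It has 12 states:
  I0: { [A → . ) A Y], [A → . ) S S], [A → . )], [A' → . A] }  — shift
  I1: { [A → ) . A Y], [A → ) . S S], [A → ) .], [A → . ) A Y], [A → . ) S S], [A → . )], [S → . a] }  — shift, reduce
  I2: { [A' → A .] }  — accept
  I3: { [A → ) A . Y], [A → . ) A Y], [A → . ) S S], [A → . )], [Y → . ;], [Y → . A Y S] }  — shift
  I4: { [A → ) S . S], [S → . a] }  — shift
  I5: { [S → a .] }  — reduce
  I6: { [A → ) S S .] }  — reduce
  I7: { [Y → ; .] }  — reduce
  I8: { [A → . ) A Y], [A → . ) S S], [A → . )], [Y → . ;], [Y → . A Y S], [Y → A . Y S] }  — shift
  I9: { [A → ) A Y .] }  — reduce
  I10: { [S → . a], [Y → A Y . S] }  — shift
  I11: { [Y → A Y S .] }  — reduce

No state contains more than one complete item.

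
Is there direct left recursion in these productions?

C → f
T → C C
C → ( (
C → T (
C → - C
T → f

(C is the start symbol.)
No direct left recursion

Direct left recursion occurs when N → N α for some non-terminal N (the right-hand side begins with the left-hand side itself).

C → f: starts with f
T → C C: starts with C
C → ( (: starts with '('
C → T (: starts with T
C → - C: starts with '-'
T → f: starts with f

No direct left recursion found.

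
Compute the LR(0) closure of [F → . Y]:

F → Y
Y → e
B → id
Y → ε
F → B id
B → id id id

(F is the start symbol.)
Start with: [F → . Y]
  [F → . Y] has the dot before Y: add [Y → . e], [Y → .]
No further items can be added.

CLOSURE = { [F → . Y], [Y → . e], [Y → .] }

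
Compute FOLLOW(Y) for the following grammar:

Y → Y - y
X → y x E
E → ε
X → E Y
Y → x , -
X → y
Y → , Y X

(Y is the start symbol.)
{ $, ',', '-', 'x', 'y' }

To compute FOLLOW(Y), find every occurrence of Y on a right-hand side N → α Y β: add FIRST(β) \ {ε}, and if β is empty or nullable also add FOLLOW(N). Iterate to a fixed point.

Y is the start symbol, so $ ∈ FOLLOW(Y).
In Y → Y - y: Y is followed by '-' y, add FIRST('-' y) \ {ε} = { '-' }
In X → E Y: Y is at the end, add FOLLOW(X)
In Y → , Y X: Y is followed by X, add FIRST(X) \ {ε} = { ',', 'x', 'y' }

The FOLLOW sets referred to above (computed the same way, to a fixed point):
  FOLLOW(X) = { $, ',', '-', 'x', 'y' }

Taking the union: FOLLOW(Y) = { $, ',', '-', 'x', 'y' }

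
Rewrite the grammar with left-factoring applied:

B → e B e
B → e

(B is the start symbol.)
B → e B'
B' → B e
B' → ε

Left-factoring transforms A → αβ₁ | αβ₂ into A → αA' and A' → β₁ | β₂
(α is the longest common prefix among the alternatives). Repeat until
no nonterminal has two alternatives with a common prefix.

Round 1: B has alternatives sharing prefix 'e'. Introduce B': B → e B'
  Add: B' → B e
  Add: B' → ε

No remaining common prefixes — done.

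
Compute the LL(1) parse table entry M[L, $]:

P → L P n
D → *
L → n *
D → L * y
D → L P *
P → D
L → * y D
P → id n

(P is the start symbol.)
To find M[L, $], we find productions for L where $ is in the predict set (PREDICT(N → α) = (FIRST(α) \ {ε}) ∪ (FOLLOW(N) if α ⇒* ε)).

L → n *: PREDICT = { 'n' }
L → * y D: PREDICT = { '*' }

M[L, $] is empty (no production applies)

Answer: Empty (error entry)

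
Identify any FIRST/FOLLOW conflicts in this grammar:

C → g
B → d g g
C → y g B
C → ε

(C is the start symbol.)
Nullable non-terminals: C.

C: nullable alternative(s) C → ε; FOLLOW(C) = { $ }
  C → g: FIRST \ {ε} = { 'g' } — disjoint from FOLLOW(C)
  C → y g B: FIRST \ {ε} = { 'y' } — disjoint from FOLLOW(C)
  C → ε: FIRST \ {ε} = { } — this is the only nullable alternative, skip

B has no nullable alternative, so no FIRST/FOLLOW check is needed there.

No FIRST/FOLLOW conflicts found.

Answer: No FIRST/FOLLOW conflicts.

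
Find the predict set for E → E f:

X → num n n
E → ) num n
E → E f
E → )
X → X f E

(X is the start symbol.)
PREDICT(E → E f) = (FIRST(RHS) \ {ε}) ∪ (FOLLOW(E) if ε ∈ FIRST(RHS), i.e. RHS ⇒* ε)
FIRST(E) = { ')' }
FIRST(E f) = { ')' }
ε ∉ FIRST(E f), so FOLLOW(E) is not added.
PREDICT(E → E f) = { ')' }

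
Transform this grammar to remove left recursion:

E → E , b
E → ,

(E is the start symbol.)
E is directly left-recursive. The standard transformation for
  A → A α₁ | ... | A α_m | β₁ | ... | β_n
is
  A  → β₁ A' | ... | β_n A'
  A' → α₁ A' | ... | α_m A' | ε

E → , becomes E → , E'
E → E , b becomes E' → , b E'
Add E' → ε

Resulting grammar:
E → , E'
E' → , b E'
E' → ε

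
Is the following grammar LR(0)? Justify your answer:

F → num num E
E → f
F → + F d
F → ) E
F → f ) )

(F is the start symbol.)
A grammar is LR(0) if no state in the canonical LR(0) collection has:
  - both a shift item (dot before a terminal) and a complete item (shift-reduce conflict), or
  - two or more complete items (reduce-reduce conflict; the accept item [F' → F .] counts as a complete item here).

Augment with F' → F and build the canonical LR(0) collection (I0 = CLOSURE({[F' → . F]}), then GOTO on every symbol after a dot until no new states appear). It has 14 states:
  I0: { [F → . ) E], [F → . + F d], [F → . f ) )], [F → . num num E], [F' → . F] }  — shift
  I1: { [E → . f], [F → ) . E] }  — shift
  I2: { [F → + . F d], [F → . ) E], [F → . + F d], [F → . f ) )], [F → . num num E] }  — shift
  I3: { [F' → F .] }  — accept
  I4: { [F → f . ) )] }  — shift
  I5: { [F → num . num E] }  — shift
  I6: { [E → . f], [F → num num . E] }  — shift
  I7: { [F → num num E .] }  — reduce
  I8: { [E → f .] }  — reduce
  I9: { [F → f ) . )] }  — shift
  I10: { [F → f ) ) .] }  — reduce
  I11: { [F → + F . d] }  — shift
  I12: { [F → + F d .] }  — reduce
  I13: { [F → ) E .] }  — reduce

Every state is either a pure shift/goto state or contains exactly one complete item and nothing to shift — no conflicts. The grammar is LR(0).

Answer: Yes, the grammar is LR(0)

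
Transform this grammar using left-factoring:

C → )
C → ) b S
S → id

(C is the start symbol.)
C → ) C'
C' → ε
C' → b S
S → id

Left-factoring transforms A → αβ₁ | αβ₂ into A → αA' and A' → β₁ | β₂
(α is the longest common prefix among the alternatives). Repeat until
no nonterminal has two alternatives with a common prefix.

Round 1: C has alternatives sharing prefix ')'. Introduce C': C → ) C'
  Add: C' → ε
  Add: C' → b S

No remaining common prefixes — done.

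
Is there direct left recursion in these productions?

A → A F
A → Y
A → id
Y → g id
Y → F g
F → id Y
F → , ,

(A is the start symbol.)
Direct left recursion occurs when N → N α for some non-terminal N (the right-hand side begins with the left-hand side itself).

A → A F: LEFT RECURSIVE (starts with A)
A → Y: starts with Y
A → id: starts with id
Y → g id: starts with g
Y → F g: starts with F
F → id Y: starts with id
F → , ,: starts with ','

The grammar has direct left recursion on: A.

Answer: Yes, A is left-recursive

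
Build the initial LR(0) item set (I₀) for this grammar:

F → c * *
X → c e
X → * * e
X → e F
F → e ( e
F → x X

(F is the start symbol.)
First, augment the grammar with F' → F
I₀ = CLOSURE({ [F' → . F] }):
  [F' → . F] has the dot before F: add [F → . c * *], [F → . e ( e], [F → . x X]
No further items can be added.

I₀ = { [F → . c * *], [F → . e ( e], [F → . x X], [F' → . F] }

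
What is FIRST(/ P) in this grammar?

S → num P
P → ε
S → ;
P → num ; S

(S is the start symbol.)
To compute FIRST(/ P), process the symbols left to right:
Symbol / is a terminal. Add '/' and stop.
FIRST(/ P) = { '/' }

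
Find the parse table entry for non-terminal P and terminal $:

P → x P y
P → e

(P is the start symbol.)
Empty (error entry)

To find M[P, $], we find productions for P where $ is in the predict set (PREDICT(N → α) = (FIRST(α) \ {ε}) ∪ (FOLLOW(N) if α ⇒* ε)).

P → x P y: PREDICT = { 'x' }
P → e: PREDICT = { 'e' }

M[P, $] is empty (no production applies)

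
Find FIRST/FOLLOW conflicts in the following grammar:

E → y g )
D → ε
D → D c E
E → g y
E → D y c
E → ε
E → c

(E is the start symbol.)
Yes. E → y g ')' with FOLLOW(E) on { 'y' }; E → D y c with FOLLOW(E) on { 'c', 'y' }; E → c with FOLLOW(E) on { 'c' }; D → D c E with FOLLOW(D) on { 'c' }

A FIRST/FOLLOW conflict occurs when a non-terminal N has a nullable alternative N → β (β ⇒* ε) and another alternative N → α with FIRST(α) ∩ FOLLOW(N) ≠ ∅: on such a lookahead the parser cannot decide between expanding α and letting N vanish via β.

Nullable non-terminals: D, E.
FIRST sets used below: FIRST(D) = { 'c', ε }

D: nullable alternative(s) D → ε; FOLLOW(D) = { 'c', 'y' }
  D → ε: FIRST \ {ε} = { } — this is the only nullable alternative, skip
  D → D c E: FIRST \ {ε} = { 'c' } — overlaps FOLLOW(D) on { 'c' }: CONFLICT

E: nullable alternative(s) E → ε; FOLLOW(E) = { $, 'c', 'y' }
  E → y g ): FIRST \ {ε} = { 'y' } — overlaps FOLLOW(E) on { 'y' }: CONFLICT
  E → g y: FIRST \ {ε} = { 'g' } — disjoint from FOLLOW(E)
  E → D y c: FIRST \ {ε} = { 'c', 'y' } — overlaps FOLLOW(E) on { 'c', 'y' }: CONFLICT
  E → ε: FIRST \ {ε} = { } — this is the only nullable alternative, skip
  E → c: FIRST \ {ε} = { 'c' } — overlaps FOLLOW(E) on { 'c' }: CONFLICT

So the grammar has 4 FIRST/FOLLOW conflicts (marked CONFLICT above).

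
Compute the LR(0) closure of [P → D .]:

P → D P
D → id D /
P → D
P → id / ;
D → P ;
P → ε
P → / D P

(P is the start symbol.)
{ [P → D .] }

To compute CLOSURE, for each item [A → α.Bβ] where B is a non-terminal, add [B → .γ] for all productions B → γ; repeat for the newly added items until nothing changes.

Start with: [P → D .]
The dot is at the end, so nothing is added.

CLOSURE = { [P → D .] }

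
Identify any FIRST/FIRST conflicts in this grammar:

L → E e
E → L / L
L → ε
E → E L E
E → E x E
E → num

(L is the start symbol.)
Yes. E → L '/' L / E → E L E on { '/', 'num' }; E → L '/' L / E → E x E on { '/', 'num' }; E → L '/' L / E → num on { 'num' }; E → E L E / E → E x E on { '/', 'num' }; E → E L E / E → num on { 'num' }; E → E x E / E → num on { 'num' }

FIRST sets of the non-terminals at (or reachable through a nullable prefix from) the front of some alternative:
  FIRST(E) = { '/', 'num' }
  FIRST(L) = { '/', 'num', ε }

Productions for L:
  L → E e: FIRST = { '/', 'num' }
  L → ε: FIRST = { ε }
Productions for E:
  E → L / L: FIRST = { '/', 'num' }
  E → E L E: FIRST = { '/', 'num' }
  E → E x E: FIRST = { '/', 'num' }
  E → num: FIRST = { 'num' }

Conflict for E: E → L / L and E → E L E
  Overlap: { '/', 'num' }
Conflict for E: E → L / L and E → E x E
  Overlap: { '/', 'num' }
Conflict for E: E → L / L and E → num
  Overlap: { 'num' }
Conflict for E: E → E L E and E → E x E
  Overlap: { '/', 'num' }
Conflict for E: E → E L E and E → num
  Overlap: { 'num' }
Conflict for E: E → E x E and E → num
  Overlap: { 'num' }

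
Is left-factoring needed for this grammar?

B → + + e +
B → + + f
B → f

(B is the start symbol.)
Yes, B has productions with common prefix '+ +'

Left-factoring is needed when two productions for the same non-terminal
share a common prefix on the right-hand side.

Productions for B:
  B → + + e +
  B → + + f
  B → f

Found common prefix '+ +' in productions for B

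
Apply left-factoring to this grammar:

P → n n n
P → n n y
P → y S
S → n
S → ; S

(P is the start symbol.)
Left-factoring transforms A → αβ₁ | αβ₂ into A → αA' and A' → β₁ | β₂
(α is the longest common prefix among the alternatives). Repeat until
no nonterminal has two alternatives with a common prefix.

Round 1: P has alternatives sharing prefix 'n n'. Introduce P': P → n n P'
  Add: P' → n
  Add: P' → y

No remaining common prefixes — done.

Resulting grammar:
P → n n P'
P' → n
P' → y
P → y S
S → n
S → ; S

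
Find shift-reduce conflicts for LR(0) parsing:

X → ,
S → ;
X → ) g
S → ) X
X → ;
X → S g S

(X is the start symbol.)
A shift-reduce conflict occurs when an LR(0) state has both:
  - a complete (reduce) item [A → α .] (dot at the end), and
  - a shift item [B → β . c γ] (dot before a terminal).

Augment with X' → X and build the canonical LR(0) collection (I0 = CLOSURE({[X' → . X]}), then GOTO on every symbol after a dot until no new states appear). It has 12 states:
  I0: { [S → . ) X], [S → . ;], [X → . ) g], [X → . ,], [X → . ;], [X → . S g S], [X' → . X] }  — shift
  I1: { [S → ) . X], [S → . ) X], [S → . ;], [X → ) . g], [X → . ) g], [X → . ,], [X → . ;], [X → . S g S] }  — shift
  I2: { [X → , .] }  — reduce
  I3: { [S → ; .], [X → ; .] }  — 2 reduces
  I4: { [X → S . g S] }  — shift
  I5: { [X' → X .] }  — accept
  I6: { [S → . ) X], [S → . ;], [X → S g . S] }  — shift
  I7: { [S → ) . X], [S → . ) X], [S → . ;], [X → . ) g], [X → . ,], [X → . ;], [X → . S g S] }  — shift
  I8: { [S → ; .] }  — reduce
  I9: { [X → S g S .] }  — reduce
  I10: { [S → ) X .] }  — reduce
  I11: { [X → ) g .] }  — reduce

No state contains both a complete item and a shift item.

Answer: No shift-reduce conflicts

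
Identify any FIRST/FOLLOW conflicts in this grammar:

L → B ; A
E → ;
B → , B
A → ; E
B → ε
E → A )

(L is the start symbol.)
No FIRST/FOLLOW conflicts.

A FIRST/FOLLOW conflict occurs when a non-terminal N has a nullable alternative N → β (β ⇒* ε) and another alternative N → α with FIRST(α) ∩ FOLLOW(N) ≠ ∅: on such a lookahead the parser cannot decide between expanding α and letting N vanish via β.

Nullable non-terminals: B.

B: nullable alternative(s) B → ε; FOLLOW(B) = { ';' }
  B → , B: FIRST \ {ε} = { ',' } — disjoint from FOLLOW(B)
  B → ε: FIRST \ {ε} = { } — this is the only nullable alternative, skip

A, E, L have no nullable alternative, so no FIRST/FOLLOW check is needed there.

No FIRST/FOLLOW conflicts found.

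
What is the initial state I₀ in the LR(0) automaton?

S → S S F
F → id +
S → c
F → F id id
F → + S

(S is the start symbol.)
{ [S → . S S F], [S → . c], [S' → . S] }

First, augment the grammar with S' → S
I₀ = CLOSURE({ [S' → . S] }):
  [S' → . S] has the dot before S: add [S → . S S F], [S → . c]
No further items can be added.

I₀ = { [S → . S S F], [S → . c], [S' → . S] }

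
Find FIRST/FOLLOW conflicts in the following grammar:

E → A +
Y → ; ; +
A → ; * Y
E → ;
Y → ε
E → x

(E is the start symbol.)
A FIRST/FOLLOW conflict occurs when a non-terminal N has a nullable alternative N → β (β ⇒* ε) and another alternative N → α with FIRST(α) ∩ FOLLOW(N) ≠ ∅: on such a lookahead the parser cannot decide between expanding α and letting N vanish via β.

Nullable non-terminals: Y.

Y: nullable alternative(s) Y → ε; FOLLOW(Y) = { '+' }
  Y → ; ; +: FIRST \ {ε} = { ';' } — disjoint from FOLLOW(Y)
  Y → ε: FIRST \ {ε} = { } — this is the only nullable alternative, skip

A, E have no nullable alternative, so no FIRST/FOLLOW check is needed there.

No FIRST/FOLLOW conflicts found.

Answer: No FIRST/FOLLOW conflicts.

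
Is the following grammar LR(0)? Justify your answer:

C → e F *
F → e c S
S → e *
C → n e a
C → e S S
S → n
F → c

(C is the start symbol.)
Yes, the grammar is LR(0)

A grammar is LR(0) if no state in the canonical LR(0) collection has:
  - both a shift item (dot before a terminal) and a complete item (shift-reduce conflict), or
  - two or more complete items (reduce-reduce conflict; the accept item [C' → C .] counts as a complete item here).

Augment with C' → C and build the canonical LR(0) collection (I0 = CLOSURE({[C' → . C]}), then GOTO on every symbol after a dot until no new states appear). It has 17 states:
  I0: { [C → . e F *], [C → . e S S], [C → . n e a], [C' → . C] }  — shift
  I1: { [C' → C .] }  — accept
  I2: { [C → e . F *], [C → e . S S], [F → . c], [F → . e c S], [S → . e *], [S → . n] }  — shift
  I3: { [C → n . e a] }  — shift
  I4: { [C → n e . a] }  — shift
  I5: { [C → n e a .] }  — reduce
  I6: { [C → e F . *] }  — shift
  I7: { [C → e S . S], [S → . e *], [S → . n] }  — shift
  I8: { [F → c .] }  — reduce
  I9: { [F → e . c S], [S → e . *] }  — shift
  I10: { [S → n .] }  — reduce
  I11: { [S → e * .] }  — reduce
  I12: { [F → e c . S], [S → . e *], [S → . n] }  — shift
  I13: { [F → e c S .] }  — reduce
  I14: { [S → e . *] }  — shift
  I15: { [C → e S S .] }  — reduce
  I16: { [C → e F * .] }  — reduce

Every state is either a pure shift/goto state or contains exactly one complete item and nothing to shift — no conflicts. The grammar is LR(0).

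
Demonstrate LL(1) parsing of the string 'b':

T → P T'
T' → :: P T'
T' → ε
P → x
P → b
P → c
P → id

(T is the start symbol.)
Stack is shown with the top on the left.

Stack   Input  Action
---------------------
T $     b $    output T → P T'
P T' $  b $    output P → b
b T' $  b $    match 'b'
T' $    $      output T' → ε
$       $      accept

The string is accepted.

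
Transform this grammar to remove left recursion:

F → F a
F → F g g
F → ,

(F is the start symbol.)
F is directly left-recursive. The standard transformation for
  A → A α₁ | ... | A α_m | β₁ | ... | β_n
is
  A  → β₁ A' | ... | β_n A'
  A' → α₁ A' | ... | α_m A' | ε

F → , becomes F → , F'
F → F a becomes F' → a F'
F → F g g becomes F' → g g F'
Add F' → ε

Resulting grammar:
F → , F'
F' → a F'
F' → g g F'
F' → ε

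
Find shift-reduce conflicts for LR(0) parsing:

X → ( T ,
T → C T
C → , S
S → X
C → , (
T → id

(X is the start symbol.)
A shift-reduce conflict occurs when an LR(0) state has both:
  - a complete (reduce) item [A → α .] (dot at the end), and
  - a shift item [B → β . c γ] (dot before a terminal).

Augment with X' → X and build the canonical LR(0) collection (I0 = CLOSURE({[X' → . X]}), then GOTO on every symbol after a dot until no new states appear). It has 12 states:
  I0: { [X → . ( T ,], [X' → . X] }  — shift
  I1: { [C → . , (], [C → . , S], [T → . C T], [T → . id], [X → ( . T ,] }  — shift
  I2: { [X' → X .] }  — accept
  I3: { [C → , . (], [C → , . S], [S → . X], [X → . ( T ,] }  — shift
  I4: { [C → . , (], [C → . , S], [T → . C T], [T → . id], [T → C . T] }  — shift
  I5: { [X → ( T . ,] }  — shift
  I6: { [T → id .] }  — reduce
  I7: { [X → ( T , .] }  — reduce
  I8: { [T → C T .] }  — reduce
  I9: { [C → , ( .], [C → . , (], [C → . , S], [T → . C T], [T → . id], [X → ( . T ,] }  — shift, reduce
  I10: { [C → , S .] }  — reduce
  I11: { [S → X .] }  — reduce

I9 contains reduce item [C → , ( .] and shift items [C → . , (], [C → . , S], [T → . id] — shift-reduce conflict.

Answer: Yes — I9: [C → , ( .] vs [C → . , (]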